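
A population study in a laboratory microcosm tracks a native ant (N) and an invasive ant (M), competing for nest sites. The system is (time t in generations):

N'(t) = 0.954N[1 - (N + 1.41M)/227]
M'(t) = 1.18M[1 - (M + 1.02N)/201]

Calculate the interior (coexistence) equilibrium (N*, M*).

Setting both brackets to zero gives the nullclines N + 1.41M = 227 and 1.02N + M = 201.
Substituting M = 201 - 1.02N into the first: N(1 - 1.41·1.02) = 227 - 1.41·201.
So N* = -56.4/-0.438 = 129, and then M* = 201 - 1.02·129 = 69.7.

N* ≈ 129, M* ≈ 69.7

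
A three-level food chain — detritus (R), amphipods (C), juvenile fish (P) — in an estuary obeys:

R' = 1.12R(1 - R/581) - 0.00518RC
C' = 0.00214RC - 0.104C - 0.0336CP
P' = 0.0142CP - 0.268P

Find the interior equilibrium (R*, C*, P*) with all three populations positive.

R* ≈ 530, C* ≈ 18.9, P* ≈ 30.7

From dP/dt = 0: 0.0142C* = 0.268, so C* = 18.9.
From dR/dt = 0: 1.12(1 - R*/581) = 0.00518·18.9, giving R* = 581·(1 - 0.0873) = 530.
From dC/dt = 0: 0.00214·530 - 0.104 = 0.0336P*, so P* = 1.03/0.0336 = 30.7.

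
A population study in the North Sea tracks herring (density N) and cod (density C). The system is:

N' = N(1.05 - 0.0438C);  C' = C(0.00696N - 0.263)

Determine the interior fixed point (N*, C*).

Set dC/dt = 0 with C > 0: 0.00696N - 0.263 = 0, so N* = 0.263/0.00696 = 37.8.
Set dN/dt = 0 with N > 0: 1.05 - 0.0438C = 0, so C* = 1.05/0.0438 = 24.

N* ≈ 37.8, C* ≈ 24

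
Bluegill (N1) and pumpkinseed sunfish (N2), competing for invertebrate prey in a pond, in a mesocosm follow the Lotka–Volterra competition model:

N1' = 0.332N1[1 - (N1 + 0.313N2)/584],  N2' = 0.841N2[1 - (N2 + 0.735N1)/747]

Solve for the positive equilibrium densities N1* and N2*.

Setting both brackets to zero gives the nullclines N1 + 0.313N2 = 584 and 0.735N1 + N2 = 747.
Substituting N2 = 747 - 0.735N1 into the first: N1(1 - 0.313·0.735) = 584 - 0.313·747.
So N1* = 350/0.77 = 455, and then N2* = 747 - 0.735·455 = 413.

N1* ≈ 455, N2* ≈ 413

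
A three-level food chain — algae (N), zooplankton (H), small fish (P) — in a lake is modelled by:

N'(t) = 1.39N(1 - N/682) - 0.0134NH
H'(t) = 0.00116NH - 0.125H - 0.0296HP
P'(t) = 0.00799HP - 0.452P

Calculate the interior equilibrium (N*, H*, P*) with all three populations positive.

N* ≈ 310, H* ≈ 56.6, P* ≈ 7.93

From dP/dt = 0: 0.00799H* = 0.452, so H* = 56.6.
From dN/dt = 0: 1.39(1 - N*/682) = 0.0134·56.6, giving N* = 682·(1 - 0.545) = 310.
From dH/dt = 0: 0.00116·310 - 0.125 = 0.0296P*, so P* = 0.235/0.0296 = 7.93.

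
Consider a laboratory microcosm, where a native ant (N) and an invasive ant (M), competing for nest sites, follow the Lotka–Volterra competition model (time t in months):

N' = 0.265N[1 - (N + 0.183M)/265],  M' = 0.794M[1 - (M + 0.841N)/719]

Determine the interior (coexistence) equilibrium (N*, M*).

N* ≈ 158, M* ≈ 586

Setting both brackets to zero gives the nullclines N + 0.183M = 265 and 0.841N + M = 719.
Substituting M = 719 - 0.841N into the first: N(1 - 0.183·0.841) = 265 - 0.183·719.
So N* = 133/0.846 = 158, and then M* = 719 - 0.841·158 = 586.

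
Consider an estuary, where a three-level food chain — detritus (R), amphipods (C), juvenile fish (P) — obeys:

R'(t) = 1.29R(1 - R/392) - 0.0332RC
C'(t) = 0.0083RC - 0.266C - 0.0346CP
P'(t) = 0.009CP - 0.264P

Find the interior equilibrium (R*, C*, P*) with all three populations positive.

R* ≈ 96.1, C* ≈ 29.3, P* ≈ 15.4

From dP/dt = 0: 0.009C* = 0.264, so C* = 29.3.
From dR/dt = 0: 1.29(1 - R*/392) = 0.0332·29.3, giving R* = 392·(1 - 0.755) = 96.1.
From dC/dt = 0: 0.0083·96.1 - 0.266 = 0.0346P*, so P* = 0.531/0.0346 = 15.4.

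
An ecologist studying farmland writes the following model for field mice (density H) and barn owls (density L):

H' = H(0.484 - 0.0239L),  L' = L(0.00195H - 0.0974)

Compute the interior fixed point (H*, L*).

H* ≈ 49.9, L* ≈ 20.3

Set dL/dt = 0 with L > 0: 0.00195H - 0.0974 = 0, so H* = 0.0974/0.00195 = 49.9.
Set dH/dt = 0 with H > 0: 0.484 - 0.0239L = 0, so L* = 0.484/0.0239 = 20.3.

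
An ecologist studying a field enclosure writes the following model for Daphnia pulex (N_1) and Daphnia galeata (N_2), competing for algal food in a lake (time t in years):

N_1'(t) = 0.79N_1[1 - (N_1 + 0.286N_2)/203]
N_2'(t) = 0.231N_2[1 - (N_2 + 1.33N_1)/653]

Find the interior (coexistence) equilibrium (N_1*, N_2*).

N_1* ≈ 26.2, N_2* ≈ 618

Setting both brackets to zero gives the nullclines N_1 + 0.286N_2 = 203 and 1.33N_1 + N_2 = 653.
Substituting N_2 = 653 - 1.33N_1 into the first: N_1(1 - 0.286·1.33) = 203 - 0.286·653.
So N_1* = 16.2/0.62 = 26.2, and then N_2* = 653 - 1.33·26.2 = 618.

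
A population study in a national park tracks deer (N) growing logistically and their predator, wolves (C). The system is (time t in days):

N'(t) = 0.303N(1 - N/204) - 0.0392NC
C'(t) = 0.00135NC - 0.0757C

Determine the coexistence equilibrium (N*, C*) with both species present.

N* ≈ 56.1, C* ≈ 5.6

From dC/dt = 0 with C > 0: 0.00135N* = 0.0757, so N* = 56.1.
Substitute into dN/dt = 0: 0.303(1 - 56.1/204) = 0.0392C*.
The bracket is 0.725, giving C* = 0.22/0.0392 = 5.6.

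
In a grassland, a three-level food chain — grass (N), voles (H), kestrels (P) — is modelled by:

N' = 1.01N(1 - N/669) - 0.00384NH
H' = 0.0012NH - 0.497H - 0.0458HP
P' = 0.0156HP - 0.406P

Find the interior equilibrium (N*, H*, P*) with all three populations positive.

From dP/dt = 0: 0.0156H* = 0.406, so H* = 26.
From dN/dt = 0: 1.01(1 - N*/669) = 0.00384·26, giving N* = 669·(1 - 0.0989) = 603.
From dH/dt = 0: 0.0012·603 - 0.497 = 0.0458P*, so P* = 0.226/0.0458 = 4.94.

N* ≈ 603, H* ≈ 26, P* ≈ 4.94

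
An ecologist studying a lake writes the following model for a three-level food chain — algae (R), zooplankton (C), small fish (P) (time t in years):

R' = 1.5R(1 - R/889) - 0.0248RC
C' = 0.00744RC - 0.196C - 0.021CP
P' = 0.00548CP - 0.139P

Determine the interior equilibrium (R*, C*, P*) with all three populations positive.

R* ≈ 516, C* ≈ 25.4, P* ≈ 174

From dP/dt = 0: 0.00548C* = 0.139, so C* = 25.4.
From dR/dt = 0: 1.5(1 - R*/889) = 0.0248·25.4, giving R* = 889·(1 - 0.419) = 516.
From dC/dt = 0: 0.00744·516 - 0.196 = 0.021P*, so P* = 3.64/0.021 = 174.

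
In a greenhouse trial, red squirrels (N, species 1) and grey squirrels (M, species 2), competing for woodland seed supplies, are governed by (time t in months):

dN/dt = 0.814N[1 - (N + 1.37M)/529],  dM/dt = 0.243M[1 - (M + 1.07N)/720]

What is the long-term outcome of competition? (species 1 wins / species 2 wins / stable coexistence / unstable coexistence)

Compare the nullcline intercepts: K1/α12 = 529/1.37 = 386 < K2 = 720; K2/α21 = 720/1.07 = 673 > K1 = 529.
Since the inequalities point opposite ways, species 2 can invade but species 1 cannot.

species 2 excludes species 1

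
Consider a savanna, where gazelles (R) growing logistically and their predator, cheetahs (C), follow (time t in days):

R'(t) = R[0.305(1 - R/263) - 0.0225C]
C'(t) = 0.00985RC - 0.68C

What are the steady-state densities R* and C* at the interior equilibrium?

From dC/dt = 0 with C > 0: 0.00985R* = 0.68, so R* = 69.
Substitute into dR/dt = 0: 0.305(1 - 69/263) = 0.0225C*.
The bracket is 0.738, giving C* = 0.225/0.0225 = 10.

R* ≈ 69, C* ≈ 10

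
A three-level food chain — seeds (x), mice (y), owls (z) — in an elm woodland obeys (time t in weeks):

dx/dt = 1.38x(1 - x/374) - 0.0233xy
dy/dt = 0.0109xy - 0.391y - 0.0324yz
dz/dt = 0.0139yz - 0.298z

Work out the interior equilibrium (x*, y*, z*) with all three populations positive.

x* ≈ 239, y* ≈ 21.4, z* ≈ 68.2

From dz/dt = 0: 0.0139y* = 0.298, so y* = 21.4.
From dx/dt = 0: 1.38(1 - x*/374) = 0.0233·21.4, giving x* = 374·(1 - 0.362) = 239.
From dy/dt = 0: 0.0109·239 - 0.391 = 0.0324z*, so z* = 2.21/0.0324 = 68.2.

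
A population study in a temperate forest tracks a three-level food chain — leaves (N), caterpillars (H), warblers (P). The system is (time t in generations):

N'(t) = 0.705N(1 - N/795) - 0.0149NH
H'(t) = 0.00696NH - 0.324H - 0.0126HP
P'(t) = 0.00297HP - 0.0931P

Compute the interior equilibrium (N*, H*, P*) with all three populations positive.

From dP/dt = 0: 0.00297H* = 0.0931, so H* = 31.3.
From dN/dt = 0: 0.705(1 - N*/795) = 0.0149·31.3, giving N* = 795·(1 - 0.663) = 268.
From dH/dt = 0: 0.00696·268 - 0.324 = 0.0126P*, so P* = 1.54/0.0126 = 122.

N* ≈ 268, H* ≈ 31.3, P* ≈ 122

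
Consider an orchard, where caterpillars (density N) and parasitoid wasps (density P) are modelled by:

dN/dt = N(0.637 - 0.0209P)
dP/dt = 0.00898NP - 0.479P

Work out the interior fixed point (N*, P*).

N* ≈ 53.3, P* ≈ 30.5

Set dP/dt = 0 with P > 0: 0.00898N - 0.479 = 0, so N* = 0.479/0.00898 = 53.3.
Set dN/dt = 0 with N > 0: 0.637 - 0.0209P = 0, so P* = 0.637/0.0209 = 30.5.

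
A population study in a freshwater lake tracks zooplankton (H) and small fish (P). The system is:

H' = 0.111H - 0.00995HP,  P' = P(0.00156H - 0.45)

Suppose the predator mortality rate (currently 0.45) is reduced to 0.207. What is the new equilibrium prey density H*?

At the interior fixed point, setting dP/dt = 0 with P > 0 fixes H* = (predator death rate)/(HP coefficient) — independent of the other coefficients.
With the change, H* = 0.207/0.00156 = 133; it falls from 288.

H* ≈ 133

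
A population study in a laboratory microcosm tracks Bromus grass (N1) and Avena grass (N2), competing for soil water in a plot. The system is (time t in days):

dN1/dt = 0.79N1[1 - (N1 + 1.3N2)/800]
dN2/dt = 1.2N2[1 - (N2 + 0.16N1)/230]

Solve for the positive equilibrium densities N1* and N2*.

Setting both brackets to zero gives the nullclines N1 + 1.3N2 = 800 and 0.16N1 + N2 = 230.
Substituting N2 = 230 - 0.16N1 into the first: N1(1 - 1.3·0.16) = 800 - 1.3·230.
So N1* = 501/0.792 = 633, and then N2* = 230 - 0.16·633 = 129.

N1* ≈ 633, N2* ≈ 129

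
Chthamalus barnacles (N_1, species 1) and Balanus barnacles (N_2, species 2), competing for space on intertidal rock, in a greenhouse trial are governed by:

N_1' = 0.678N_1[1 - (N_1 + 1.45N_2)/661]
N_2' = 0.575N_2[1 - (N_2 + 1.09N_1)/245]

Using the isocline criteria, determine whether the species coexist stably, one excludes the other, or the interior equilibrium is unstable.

Compare the nullcline intercepts: K1/α12 = 661/1.45 = 456 > K2 = 245; K2/α21 = 245/1.09 = 225 < K1 = 661.
Since the inequalities point opposite ways, species 1 can invade but species 2 cannot.

species 1 excludes species 2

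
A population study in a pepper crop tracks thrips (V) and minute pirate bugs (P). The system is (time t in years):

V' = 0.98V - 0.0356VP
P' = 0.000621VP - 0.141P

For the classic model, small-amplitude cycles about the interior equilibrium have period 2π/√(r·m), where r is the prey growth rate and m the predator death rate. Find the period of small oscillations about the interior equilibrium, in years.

Here r = 0.98 and m = 0.141, so r·m = 0.138.
ω = √0.138 = 0.372 per year, hence T = 2π/ω ≈ 16.9 years.

T ≈ 16.9 years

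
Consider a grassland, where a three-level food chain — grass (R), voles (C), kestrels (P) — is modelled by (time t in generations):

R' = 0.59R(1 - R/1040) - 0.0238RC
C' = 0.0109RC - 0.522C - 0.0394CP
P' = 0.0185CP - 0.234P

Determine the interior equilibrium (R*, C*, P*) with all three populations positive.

From dP/dt = 0: 0.0185C* = 0.234, so C* = 12.6.
From dR/dt = 0: 0.59(1 - R*/1040) = 0.0238·12.6, giving R* = 1040·(1 - 0.51) = 509.
From dC/dt = 0: 0.0109·509 - 0.522 = 0.0394P*, so P* = 5.03/0.0394 = 128.

R* ≈ 509, C* ≈ 12.6, P* ≈ 128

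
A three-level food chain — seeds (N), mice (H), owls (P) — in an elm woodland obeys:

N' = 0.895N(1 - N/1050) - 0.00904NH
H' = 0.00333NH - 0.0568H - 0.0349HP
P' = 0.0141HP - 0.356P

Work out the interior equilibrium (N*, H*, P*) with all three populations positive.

From dP/dt = 0: 0.0141H* = 0.356, so H* = 25.2.
From dN/dt = 0: 0.895(1 - N*/1050) = 0.00904·25.2, giving N* = 1050·(1 - 0.255) = 782.
From dH/dt = 0: 0.00333·782 - 0.0568 = 0.0349P*, so P* = 2.55/0.0349 = 73.

N* ≈ 782, H* ≈ 25.2, P* ≈ 73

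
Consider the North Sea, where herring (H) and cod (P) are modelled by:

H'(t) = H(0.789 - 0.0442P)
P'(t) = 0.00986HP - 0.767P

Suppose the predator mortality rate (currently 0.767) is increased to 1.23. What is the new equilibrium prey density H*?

H* ≈ 125

At the interior fixed point, setting dP/dt = 0 with P > 0 fixes H* = (predator death rate)/(HP coefficient) — independent of the other coefficients.
With the change, H* = 1.23/0.00986 = 125; it rises from 77.8.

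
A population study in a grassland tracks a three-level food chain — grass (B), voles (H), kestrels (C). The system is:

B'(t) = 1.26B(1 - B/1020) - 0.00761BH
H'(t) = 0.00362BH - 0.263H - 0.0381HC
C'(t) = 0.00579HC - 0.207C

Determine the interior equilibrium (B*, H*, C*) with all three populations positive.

From dC/dt = 0: 0.00579H* = 0.207, so H* = 35.8.
From dB/dt = 0: 1.26(1 - B*/1020) = 0.00761·35.8, giving B* = 1020·(1 - 0.216) = 800.
From dH/dt = 0: 0.00362·800 - 0.263 = 0.0381C*, so C* = 2.63/0.0381 = 69.1.

B* ≈ 800, H* ≈ 35.8, C* ≈ 69.1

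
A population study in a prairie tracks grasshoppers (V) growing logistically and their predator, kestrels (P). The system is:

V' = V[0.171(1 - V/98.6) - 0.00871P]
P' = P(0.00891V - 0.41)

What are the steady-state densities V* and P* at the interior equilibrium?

From dP/dt = 0 with P > 0: 0.00891V* = 0.41, so V* = 46.
Substitute into dV/dt = 0: 0.171(1 - 46/98.6) = 0.00871P*.
The bracket is 0.533, giving P* = 0.0912/0.00871 = 10.5.

V* ≈ 46, P* ≈ 10.5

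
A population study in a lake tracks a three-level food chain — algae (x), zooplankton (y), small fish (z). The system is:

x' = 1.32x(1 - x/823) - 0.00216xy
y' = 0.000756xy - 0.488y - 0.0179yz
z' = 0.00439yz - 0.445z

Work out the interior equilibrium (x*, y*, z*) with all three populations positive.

x* ≈ 686, y* ≈ 101, z* ≈ 1.73

From dz/dt = 0: 0.00439y* = 0.445, so y* = 101.
From dx/dt = 0: 1.32(1 - x*/823) = 0.00216·101, giving x* = 823·(1 - 0.166) = 686.
From dy/dt = 0: 0.000756·686 - 0.488 = 0.0179z*, so z* = 0.031/0.0179 = 1.73.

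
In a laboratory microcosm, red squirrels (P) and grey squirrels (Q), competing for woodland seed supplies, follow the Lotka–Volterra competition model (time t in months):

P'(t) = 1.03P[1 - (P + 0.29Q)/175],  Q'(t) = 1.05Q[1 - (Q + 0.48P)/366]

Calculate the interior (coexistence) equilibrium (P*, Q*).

Setting both brackets to zero gives the nullclines P + 0.29Q = 175 and 0.48P + Q = 366.
Substituting Q = 366 - 0.48P into the first: P(1 - 0.29·0.48) = 175 - 0.29·366.
So P* = 68.9/0.861 = 80, and then Q* = 366 - 0.48·80 = 328.

P* ≈ 80, Q* ≈ 328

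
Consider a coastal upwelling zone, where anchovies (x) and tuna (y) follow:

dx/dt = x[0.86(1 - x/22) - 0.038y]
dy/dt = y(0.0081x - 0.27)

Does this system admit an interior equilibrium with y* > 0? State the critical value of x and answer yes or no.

The predator equation gives dy/dt > 0 only when x > 0.27/0.0081 = 33.3.
Without the predator, x → K = 22. Since 22 < 33.3, the predator cannot invade.

Threshold x = 33.3; K < 33.3, so no, the predator goes extinct.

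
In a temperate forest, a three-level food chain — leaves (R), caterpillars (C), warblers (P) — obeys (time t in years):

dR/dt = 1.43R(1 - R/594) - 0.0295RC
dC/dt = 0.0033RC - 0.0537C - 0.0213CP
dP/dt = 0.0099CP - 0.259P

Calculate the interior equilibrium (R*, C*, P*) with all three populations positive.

From dP/dt = 0: 0.0099C* = 0.259, so C* = 26.2.
From dR/dt = 0: 1.43(1 - R*/594) = 0.0295·26.2, giving R* = 594·(1 - 0.54) = 273.
From dC/dt = 0: 0.0033·273 - 0.0537 = 0.0213P*, so P* = 0.849/0.0213 = 39.8.

R* ≈ 273, C* ≈ 26.2, P* ≈ 39.8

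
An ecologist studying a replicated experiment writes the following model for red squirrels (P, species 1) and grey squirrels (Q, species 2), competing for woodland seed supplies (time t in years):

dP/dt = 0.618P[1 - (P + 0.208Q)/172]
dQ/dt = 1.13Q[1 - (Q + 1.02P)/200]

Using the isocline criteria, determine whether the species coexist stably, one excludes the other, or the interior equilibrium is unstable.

Compare the nullcline intercepts: K1/α12 = 172/0.208 = 827 > K2 = 200; K2/α21 = 200/1.02 = 196 > K1 = 172.
Since both inequalities hold, each species can invade when rare, so the interior equilibrium is stable.

stable coexistence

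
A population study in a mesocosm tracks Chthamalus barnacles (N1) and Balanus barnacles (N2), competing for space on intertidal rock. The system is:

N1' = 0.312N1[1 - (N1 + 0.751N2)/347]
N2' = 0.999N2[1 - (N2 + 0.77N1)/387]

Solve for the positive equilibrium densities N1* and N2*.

Setting both brackets to zero gives the nullclines N1 + 0.751N2 = 347 and 0.77N1 + N2 = 387.
Substituting N2 = 387 - 0.77N1 into the first: N1(1 - 0.751·0.77) = 347 - 0.751·387.
So N1* = 56.4/0.422 = 134, and then N2* = 387 - 0.77·134 = 284.

N1* ≈ 134, N2* ≈ 284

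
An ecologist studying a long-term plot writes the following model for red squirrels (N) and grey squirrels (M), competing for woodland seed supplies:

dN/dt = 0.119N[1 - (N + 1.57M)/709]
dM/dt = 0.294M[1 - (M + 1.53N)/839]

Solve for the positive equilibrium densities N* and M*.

Setting both brackets to zero gives the nullclines N + 1.57M = 709 and 1.53N + M = 839.
Substituting M = 839 - 1.53N into the first: N(1 - 1.57·1.53) = 709 - 1.57·839.
So N* = -608/-1.4 = 434, and then M* = 839 - 1.53·434 = 175.

N* ≈ 434, M* ≈ 175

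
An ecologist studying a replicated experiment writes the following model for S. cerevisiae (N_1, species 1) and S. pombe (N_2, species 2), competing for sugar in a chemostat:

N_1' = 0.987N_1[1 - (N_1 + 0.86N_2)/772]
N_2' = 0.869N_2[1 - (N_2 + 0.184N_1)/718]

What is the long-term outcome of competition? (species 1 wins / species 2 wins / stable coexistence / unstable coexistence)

Compare the nullcline intercepts: K1/α12 = 772/0.86 = 898 > K2 = 718; K2/α21 = 718/0.184 = 3900 > K1 = 772.
Since both inequalities hold, each species can invade when rare, so the interior equilibrium is stable.

stable coexistence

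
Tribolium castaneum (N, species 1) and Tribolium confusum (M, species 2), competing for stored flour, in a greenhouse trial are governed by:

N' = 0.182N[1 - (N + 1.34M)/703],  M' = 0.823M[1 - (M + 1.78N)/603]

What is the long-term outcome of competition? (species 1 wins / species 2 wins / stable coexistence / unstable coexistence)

unstable coexistence (outcome depends on initial conditions)

Compare the nullcline intercepts: K1/α12 = 703/1.34 = 525 < K2 = 603; K2/α21 = 603/1.78 = 339 < K1 = 703.
Since both are reversed, neither can invade when rare; the interior point is a saddle.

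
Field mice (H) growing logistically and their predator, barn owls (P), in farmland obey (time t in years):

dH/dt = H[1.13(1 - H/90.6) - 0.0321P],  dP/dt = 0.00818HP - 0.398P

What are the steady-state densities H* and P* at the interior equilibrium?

H* ≈ 48.7, P* ≈ 16.3

From dP/dt = 0 with P > 0: 0.00818H* = 0.398, so H* = 48.7.
Substitute into dH/dt = 0: 1.13(1 - 48.7/90.6) = 0.0321P*.
The bracket is 0.463, giving P* = 0.523/0.0321 = 16.3.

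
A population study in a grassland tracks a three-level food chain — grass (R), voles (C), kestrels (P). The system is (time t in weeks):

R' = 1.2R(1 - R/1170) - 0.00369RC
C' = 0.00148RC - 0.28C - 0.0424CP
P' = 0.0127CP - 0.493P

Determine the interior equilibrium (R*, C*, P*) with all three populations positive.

From dP/dt = 0: 0.0127C* = 0.493, so C* = 38.8.
From dR/dt = 0: 1.2(1 - R*/1170) = 0.00369·38.8, giving R* = 1170·(1 - 0.119) = 1030.
From dC/dt = 0: 0.00148·1030 - 0.28 = 0.0424P*, so P* = 1.24/0.0424 = 29.4.

R* ≈ 1030, C* ≈ 38.8, P* ≈ 29.4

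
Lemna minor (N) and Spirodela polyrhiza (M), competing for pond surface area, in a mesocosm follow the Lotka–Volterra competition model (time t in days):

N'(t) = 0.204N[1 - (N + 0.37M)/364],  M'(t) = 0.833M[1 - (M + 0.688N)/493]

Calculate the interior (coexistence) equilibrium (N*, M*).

N* ≈ 244, M* ≈ 325

Setting both brackets to zero gives the nullclines N + 0.37M = 364 and 0.688N + M = 493.
Substituting M = 493 - 0.688N into the first: N(1 - 0.37·0.688) = 364 - 0.37·493.
So N* = 182/0.745 = 244, and then M* = 493 - 0.688·244 = 325.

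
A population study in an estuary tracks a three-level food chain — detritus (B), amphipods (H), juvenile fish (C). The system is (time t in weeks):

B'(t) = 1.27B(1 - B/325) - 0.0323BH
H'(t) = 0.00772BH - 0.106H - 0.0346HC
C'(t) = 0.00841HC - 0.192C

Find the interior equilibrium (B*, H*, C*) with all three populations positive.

From dC/dt = 0: 0.00841H* = 0.192, so H* = 22.8.
From dB/dt = 0: 1.27(1 - B*/325) = 0.0323·22.8, giving B* = 325·(1 - 0.581) = 136.
From dH/dt = 0: 0.00772·136 - 0.106 = 0.0346C*, so C* = 0.946/0.0346 = 27.3.

B* ≈ 136, H* ≈ 22.8, C* ≈ 27.3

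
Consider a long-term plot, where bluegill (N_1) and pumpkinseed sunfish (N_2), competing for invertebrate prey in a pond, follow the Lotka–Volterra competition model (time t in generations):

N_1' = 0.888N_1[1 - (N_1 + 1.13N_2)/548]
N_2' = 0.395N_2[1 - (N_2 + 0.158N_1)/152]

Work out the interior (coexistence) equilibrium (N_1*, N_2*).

N_1* ≈ 458, N_2* ≈ 79.6

Setting both brackets to zero gives the nullclines N_1 + 1.13N_2 = 548 and 0.158N_1 + N_2 = 152.
Substituting N_2 = 152 - 0.158N_1 into the first: N_1(1 - 1.13·0.158) = 548 - 1.13·152.
So N_1* = 376/0.821 = 458, and then N_2* = 152 - 0.158·458 = 79.6.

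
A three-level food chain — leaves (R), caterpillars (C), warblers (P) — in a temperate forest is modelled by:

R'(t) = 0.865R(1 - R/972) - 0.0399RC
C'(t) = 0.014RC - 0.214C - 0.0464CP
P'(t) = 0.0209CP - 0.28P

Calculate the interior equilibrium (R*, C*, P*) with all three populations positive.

From dP/dt = 0: 0.0209C* = 0.28, so C* = 13.4.
From dR/dt = 0: 0.865(1 - R*/972) = 0.0399·13.4, giving R* = 972·(1 - 0.618) = 371.
From dC/dt = 0: 0.014·371 - 0.214 = 0.0464P*, so P* = 4.98/0.0464 = 107.

R* ≈ 371, C* ≈ 13.4, P* ≈ 107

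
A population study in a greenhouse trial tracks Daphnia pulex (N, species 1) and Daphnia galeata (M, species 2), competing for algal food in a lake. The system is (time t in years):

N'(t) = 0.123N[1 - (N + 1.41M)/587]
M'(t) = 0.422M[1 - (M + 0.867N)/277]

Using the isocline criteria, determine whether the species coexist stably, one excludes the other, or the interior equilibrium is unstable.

species 1 excludes species 2

Compare the nullcline intercepts: K1/α12 = 587/1.41 = 416 > K2 = 277; K2/α21 = 277/0.867 = 319 < K1 = 587.
Since the inequalities point opposite ways, species 1 can invade but species 2 cannot.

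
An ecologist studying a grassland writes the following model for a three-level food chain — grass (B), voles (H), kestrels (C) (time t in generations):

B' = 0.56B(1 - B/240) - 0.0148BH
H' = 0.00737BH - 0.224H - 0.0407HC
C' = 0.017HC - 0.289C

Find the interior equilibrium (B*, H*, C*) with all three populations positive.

B* ≈ 132, H* ≈ 17, C* ≈ 18.4

From dC/dt = 0: 0.017H* = 0.289, so H* = 17.
From dB/dt = 0: 0.56(1 - B*/240) = 0.0148·17, giving B* = 240·(1 - 0.449) = 132.
From dH/dt = 0: 0.00737·132 - 0.224 = 0.0407C*, so C* = 0.75/0.0407 = 18.4.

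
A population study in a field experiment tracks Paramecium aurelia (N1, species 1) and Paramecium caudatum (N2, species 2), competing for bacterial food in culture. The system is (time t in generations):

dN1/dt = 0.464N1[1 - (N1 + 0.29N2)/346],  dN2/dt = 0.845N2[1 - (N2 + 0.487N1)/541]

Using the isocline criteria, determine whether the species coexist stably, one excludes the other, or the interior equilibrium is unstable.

stable coexistence

Compare the nullcline intercepts: K1/α12 = 346/0.29 = 1190 > K2 = 541; K2/α21 = 541/0.487 = 1110 > K1 = 346.
Since both inequalities hold, each species can invade when rare, so the interior equilibrium is stable.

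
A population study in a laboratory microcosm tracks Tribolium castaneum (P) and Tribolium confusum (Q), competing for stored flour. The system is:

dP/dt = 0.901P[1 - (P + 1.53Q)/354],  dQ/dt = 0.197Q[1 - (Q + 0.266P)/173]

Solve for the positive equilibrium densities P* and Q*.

P* ≈ 151, Q* ≈ 133

Setting both brackets to zero gives the nullclines P + 1.53Q = 354 and 0.266P + Q = 173.
Substituting Q = 173 - 0.266P into the first: P(1 - 1.53·0.266) = 354 - 1.53·173.
So P* = 89.3/0.593 = 151, and then Q* = 173 - 0.266·151 = 133.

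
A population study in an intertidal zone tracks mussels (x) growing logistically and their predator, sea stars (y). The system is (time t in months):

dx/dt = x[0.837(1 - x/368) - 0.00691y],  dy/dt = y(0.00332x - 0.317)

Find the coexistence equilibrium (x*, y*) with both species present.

From dy/dt = 0 with y > 0: 0.00332x* = 0.317, so x* = 95.5.
Substitute into dx/dt = 0: 0.837(1 - 95.5/368) = 0.00691y*.
The bracket is 0.741, giving y* = 0.62/0.00691 = 89.7.

x* ≈ 95.5, y* ≈ 89.7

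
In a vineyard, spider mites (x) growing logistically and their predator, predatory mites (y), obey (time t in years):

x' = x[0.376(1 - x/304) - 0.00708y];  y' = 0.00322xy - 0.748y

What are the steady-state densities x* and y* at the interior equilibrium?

x* ≈ 232, y* ≈ 12.5

From dy/dt = 0 with y > 0: 0.00322x* = 0.748, so x* = 232.
Substitute into dx/dt = 0: 0.376(1 - 232/304) = 0.00708y*.
The bracket is 0.236, giving y* = 0.0887/0.00708 = 12.5.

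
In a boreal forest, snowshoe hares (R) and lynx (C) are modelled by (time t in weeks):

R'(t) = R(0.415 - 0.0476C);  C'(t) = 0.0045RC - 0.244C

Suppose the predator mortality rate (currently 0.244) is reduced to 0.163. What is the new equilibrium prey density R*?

R* ≈ 36.2

At the interior fixed point, setting dC/dt = 0 with C > 0 fixes R* = (predator death rate)/(RC coefficient) — independent of the other coefficients.
With the change, R* = 0.163/0.0045 = 36.2; it falls from 54.2.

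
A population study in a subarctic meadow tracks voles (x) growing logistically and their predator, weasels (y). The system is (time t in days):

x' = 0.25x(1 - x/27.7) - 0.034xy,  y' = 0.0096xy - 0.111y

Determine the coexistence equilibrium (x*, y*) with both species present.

From dy/dt = 0 with y > 0: 0.0096x* = 0.111, so x* = 11.6.
Substitute into dx/dt = 0: 0.25(1 - 11.6/27.7) = 0.034y*.
The bracket is 0.583, giving y* = 0.146/0.034 = 4.28.

x* ≈ 11.6, y* ≈ 4.28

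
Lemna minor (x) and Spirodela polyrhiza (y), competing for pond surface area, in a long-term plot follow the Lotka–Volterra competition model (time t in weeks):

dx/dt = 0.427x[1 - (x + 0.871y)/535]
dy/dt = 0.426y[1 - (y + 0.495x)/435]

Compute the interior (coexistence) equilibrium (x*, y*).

x* ≈ 274, y* ≈ 299

Setting both brackets to zero gives the nullclines x + 0.871y = 535 and 0.495x + y = 435.
Substituting y = 435 - 0.495x into the first: x(1 - 0.871·0.495) = 535 - 0.871·435.
So x* = 156/0.569 = 274, and then y* = 435 - 0.495·274 = 299.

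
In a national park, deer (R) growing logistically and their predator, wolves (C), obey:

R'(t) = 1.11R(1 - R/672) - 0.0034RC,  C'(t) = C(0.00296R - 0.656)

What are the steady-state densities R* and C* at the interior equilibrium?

R* ≈ 222, C* ≈ 219

From dC/dt = 0 with C > 0: 0.00296R* = 0.656, so R* = 222.
Substitute into dR/dt = 0: 1.11(1 - 222/672) = 0.0034C*.
The bracket is 0.67, giving C* = 0.744/0.0034 = 219.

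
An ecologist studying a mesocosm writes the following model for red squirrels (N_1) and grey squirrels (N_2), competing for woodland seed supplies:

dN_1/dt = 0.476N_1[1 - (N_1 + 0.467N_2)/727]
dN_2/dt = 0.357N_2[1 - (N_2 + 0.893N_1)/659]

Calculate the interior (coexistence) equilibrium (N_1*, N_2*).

Setting both brackets to zero gives the nullclines N_1 + 0.467N_2 = 727 and 0.893N_1 + N_2 = 659.
Substituting N_2 = 659 - 0.893N_1 into the first: N_1(1 - 0.467·0.893) = 727 - 0.467·659.
So N_1* = 419/0.583 = 719, and then N_2* = 659 - 0.893·719 = 16.8.

N_1* ≈ 719, N_2* ≈ 16.8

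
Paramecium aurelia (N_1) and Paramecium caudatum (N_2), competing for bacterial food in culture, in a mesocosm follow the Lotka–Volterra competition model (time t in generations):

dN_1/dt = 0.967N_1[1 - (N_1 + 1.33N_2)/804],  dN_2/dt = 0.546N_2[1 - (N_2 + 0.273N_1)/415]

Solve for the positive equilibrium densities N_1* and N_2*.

Setting both brackets to zero gives the nullclines N_1 + 1.33N_2 = 804 and 0.273N_1 + N_2 = 415.
Substituting N_2 = 415 - 0.273N_1 into the first: N_1(1 - 1.33·0.273) = 804 - 1.33·415.
So N_1* = 252/0.637 = 396, and then N_2* = 415 - 0.273·396 = 307.

N_1* ≈ 396, N_2* ≈ 307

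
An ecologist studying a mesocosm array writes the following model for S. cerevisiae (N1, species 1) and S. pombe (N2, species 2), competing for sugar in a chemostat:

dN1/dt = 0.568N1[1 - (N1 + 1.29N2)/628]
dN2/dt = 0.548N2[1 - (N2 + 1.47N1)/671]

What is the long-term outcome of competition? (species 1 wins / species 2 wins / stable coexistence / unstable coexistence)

Compare the nullcline intercepts: K1/α12 = 628/1.29 = 487 < K2 = 671; K2/α21 = 671/1.47 = 456 < K1 = 628.
Since both are reversed, neither can invade when rare; the interior point is a saddle.

unstable coexistence (outcome depends on initial conditions)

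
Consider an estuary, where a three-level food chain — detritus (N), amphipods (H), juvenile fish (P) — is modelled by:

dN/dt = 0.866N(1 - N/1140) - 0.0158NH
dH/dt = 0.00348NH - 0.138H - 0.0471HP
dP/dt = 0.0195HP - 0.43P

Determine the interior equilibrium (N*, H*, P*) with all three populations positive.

N* ≈ 681, H* ≈ 22.1, P* ≈ 47.4

From dP/dt = 0: 0.0195H* = 0.43, so H* = 22.1.
From dN/dt = 0: 0.866(1 - N*/1140) = 0.0158·22.1, giving N* = 1140·(1 - 0.402) = 681.
From dH/dt = 0: 0.00348·681 - 0.138 = 0.0471P*, so P* = 2.23/0.0471 = 47.4.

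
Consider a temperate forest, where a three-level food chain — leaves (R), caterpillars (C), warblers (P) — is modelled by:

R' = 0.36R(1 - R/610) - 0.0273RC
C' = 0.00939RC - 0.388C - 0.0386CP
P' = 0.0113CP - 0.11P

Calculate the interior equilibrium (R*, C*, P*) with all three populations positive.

R* ≈ 160, C* ≈ 9.73, P* ≈ 28.8

From dP/dt = 0: 0.0113C* = 0.11, so C* = 9.73.
From dR/dt = 0: 0.36(1 - R*/610) = 0.0273·9.73, giving R* = 610·(1 - 0.738) = 160.
From dC/dt = 0: 0.00939·160 - 0.388 = 0.0386P*, so P* = 1.11/0.0386 = 28.8.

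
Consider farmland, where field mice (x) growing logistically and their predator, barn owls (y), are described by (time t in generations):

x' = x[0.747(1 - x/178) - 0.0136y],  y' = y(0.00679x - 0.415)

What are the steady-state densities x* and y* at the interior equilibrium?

From dy/dt = 0 with y > 0: 0.00679x* = 0.415, so x* = 61.1.
Substitute into dx/dt = 0: 0.747(1 - 61.1/178) = 0.0136y*.
The bracket is 0.657, giving y* = 0.491/0.0136 = 36.1.

x* ≈ 61.1, y* ≈ 36.1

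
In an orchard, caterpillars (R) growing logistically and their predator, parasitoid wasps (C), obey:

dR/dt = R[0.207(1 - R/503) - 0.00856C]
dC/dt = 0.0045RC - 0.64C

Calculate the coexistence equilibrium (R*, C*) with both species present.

From dC/dt = 0 with C > 0: 0.0045R* = 0.64, so R* = 142.
Substitute into dR/dt = 0: 0.207(1 - 142/503) = 0.00856C*.
The bracket is 0.717, giving C* = 0.148/0.00856 = 17.3.

R* ≈ 142, C* ≈ 17.3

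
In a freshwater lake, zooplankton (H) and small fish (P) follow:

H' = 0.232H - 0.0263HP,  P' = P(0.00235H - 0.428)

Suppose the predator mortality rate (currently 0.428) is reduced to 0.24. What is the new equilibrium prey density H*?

At the interior fixed point, setting dP/dt = 0 with P > 0 fixes H* = (predator death rate)/(HP coefficient) — independent of the other coefficients.
With the change, H* = 0.24/0.00235 = 102; it falls from 182.

H* ≈ 102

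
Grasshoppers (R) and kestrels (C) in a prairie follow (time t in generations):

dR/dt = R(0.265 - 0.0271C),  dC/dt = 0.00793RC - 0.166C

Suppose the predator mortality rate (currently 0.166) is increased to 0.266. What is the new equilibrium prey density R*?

R* ≈ 33.5

At the interior fixed point, setting dC/dt = 0 with C > 0 fixes R* = (predator death rate)/(RC coefficient) — independent of the other coefficients.
With the change, R* = 0.266/0.00793 = 33.5; it rises from 20.9.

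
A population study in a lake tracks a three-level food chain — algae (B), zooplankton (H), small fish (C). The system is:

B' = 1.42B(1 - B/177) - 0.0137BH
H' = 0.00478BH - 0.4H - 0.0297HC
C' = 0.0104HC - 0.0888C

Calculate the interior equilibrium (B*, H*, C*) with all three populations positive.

From dC/dt = 0: 0.0104H* = 0.0888, so H* = 8.54.
From dB/dt = 0: 1.42(1 - B*/177) = 0.0137·8.54, giving B* = 177·(1 - 0.0824) = 162.
From dH/dt = 0: 0.00478·162 - 0.4 = 0.0297C*, so C* = 0.376/0.0297 = 12.7.

B* ≈ 162, H* ≈ 8.54, C* ≈ 12.7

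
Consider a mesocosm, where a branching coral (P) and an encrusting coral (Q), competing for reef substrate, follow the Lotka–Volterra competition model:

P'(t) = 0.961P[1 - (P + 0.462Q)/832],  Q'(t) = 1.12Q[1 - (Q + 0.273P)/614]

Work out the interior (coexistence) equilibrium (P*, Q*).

Setting both brackets to zero gives the nullclines P + 0.462Q = 832 and 0.273P + Q = 614.
Substituting Q = 614 - 0.273P into the first: P(1 - 0.462·0.273) = 832 - 0.462·614.
So P* = 548/0.874 = 627, and then Q* = 614 - 0.273·627 = 443.

P* ≈ 627, Q* ≈ 443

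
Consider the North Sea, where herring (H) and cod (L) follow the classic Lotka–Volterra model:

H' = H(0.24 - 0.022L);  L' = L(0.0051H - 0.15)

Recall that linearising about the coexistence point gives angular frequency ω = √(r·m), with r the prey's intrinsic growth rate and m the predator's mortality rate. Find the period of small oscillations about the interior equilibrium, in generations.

Here r = 0.24 and m = 0.15, so r·m = 0.036.
ω = √0.036 = 0.19 per generation, hence T = 2π/ω ≈ 33.1 generations.

T ≈ 33.1 generations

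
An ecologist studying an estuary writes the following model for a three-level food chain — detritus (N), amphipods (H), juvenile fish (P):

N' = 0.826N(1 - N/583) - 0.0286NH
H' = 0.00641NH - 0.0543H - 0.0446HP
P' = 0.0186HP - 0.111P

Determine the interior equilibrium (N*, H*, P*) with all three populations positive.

From dP/dt = 0: 0.0186H* = 0.111, so H* = 5.97.
From dN/dt = 0: 0.826(1 - N*/583) = 0.0286·5.97, giving N* = 583·(1 - 0.207) = 463.
From dH/dt = 0: 0.00641·463 - 0.0543 = 0.0446P*, so P* = 2.91/0.0446 = 65.3.

N* ≈ 463, H* ≈ 5.97, P* ≈ 65.3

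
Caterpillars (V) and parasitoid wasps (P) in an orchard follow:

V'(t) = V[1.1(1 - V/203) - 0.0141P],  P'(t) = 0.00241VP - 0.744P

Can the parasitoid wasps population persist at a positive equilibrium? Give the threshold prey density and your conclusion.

The predator equation gives dP/dt > 0 only when V > 0.744/0.00241 = 309.
Without the predator, V → K = 203. Since 203 < 309, the predator cannot invade.

Threshold V = 309; K < 309, so no, the predator goes extinct.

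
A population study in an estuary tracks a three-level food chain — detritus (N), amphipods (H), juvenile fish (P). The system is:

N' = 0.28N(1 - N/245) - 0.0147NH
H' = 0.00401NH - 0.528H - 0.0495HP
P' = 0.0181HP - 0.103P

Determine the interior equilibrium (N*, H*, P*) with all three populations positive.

N* ≈ 172, H* ≈ 5.69, P* ≈ 3.25

From dP/dt = 0: 0.0181H* = 0.103, so H* = 5.69.
From dN/dt = 0: 0.28(1 - N*/245) = 0.0147·5.69, giving N* = 245·(1 - 0.299) = 172.
From dH/dt = 0: 0.00401·172 - 0.528 = 0.0495P*, so P* = 0.161/0.0495 = 3.25.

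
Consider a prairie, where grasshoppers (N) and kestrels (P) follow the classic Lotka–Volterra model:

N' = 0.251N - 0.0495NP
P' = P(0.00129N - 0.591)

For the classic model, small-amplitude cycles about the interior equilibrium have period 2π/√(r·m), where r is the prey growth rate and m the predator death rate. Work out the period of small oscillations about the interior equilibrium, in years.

Here r = 0.251 and m = 0.591, so r·m = 0.148.
ω = √0.148 = 0.385 per year, hence T = 2π/ω ≈ 16.3 years.

T ≈ 16.3 years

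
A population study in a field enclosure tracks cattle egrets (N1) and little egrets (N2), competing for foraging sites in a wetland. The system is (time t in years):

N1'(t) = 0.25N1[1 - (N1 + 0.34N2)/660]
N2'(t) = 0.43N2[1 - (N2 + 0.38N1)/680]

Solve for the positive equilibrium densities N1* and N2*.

Setting both brackets to zero gives the nullclines N1 + 0.34N2 = 660 and 0.38N1 + N2 = 680.
Substituting N2 = 680 - 0.38N1 into the first: N1(1 - 0.34·0.38) = 660 - 0.34·680.
So N1* = 429/0.871 = 492, and then N2* = 680 - 0.38·492 = 493.

N1* ≈ 492, N2* ≈ 493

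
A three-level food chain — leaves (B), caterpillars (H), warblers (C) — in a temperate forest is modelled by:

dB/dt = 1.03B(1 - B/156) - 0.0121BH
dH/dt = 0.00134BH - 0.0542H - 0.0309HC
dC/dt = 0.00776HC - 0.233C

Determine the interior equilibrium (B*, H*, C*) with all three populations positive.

From dC/dt = 0: 0.00776H* = 0.233, so H* = 30.
From dB/dt = 0: 1.03(1 - B*/156) = 0.0121·30, giving B* = 156·(1 - 0.353) = 101.
From dH/dt = 0: 0.00134·101 - 0.0542 = 0.0309C*, so C* = 0.0811/0.0309 = 2.62.

B* ≈ 101, H* ≈ 30, C* ≈ 2.62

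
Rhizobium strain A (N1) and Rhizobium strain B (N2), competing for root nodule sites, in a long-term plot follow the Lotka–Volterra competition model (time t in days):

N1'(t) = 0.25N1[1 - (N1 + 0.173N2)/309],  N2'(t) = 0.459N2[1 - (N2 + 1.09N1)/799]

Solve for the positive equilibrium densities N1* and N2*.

N1* ≈ 210, N2* ≈ 570

Setting both brackets to zero gives the nullclines N1 + 0.173N2 = 309 and 1.09N1 + N2 = 799.
Substituting N2 = 799 - 1.09N1 into the first: N1(1 - 0.173·1.09) = 309 - 0.173·799.
So N1* = 171/0.811 = 210, and then N2* = 799 - 1.09·210 = 570.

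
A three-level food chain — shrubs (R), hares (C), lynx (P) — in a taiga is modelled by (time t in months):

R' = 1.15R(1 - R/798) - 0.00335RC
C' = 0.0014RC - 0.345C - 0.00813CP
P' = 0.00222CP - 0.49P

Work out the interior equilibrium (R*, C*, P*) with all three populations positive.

From dP/dt = 0: 0.00222C* = 0.49, so C* = 221.
From dR/dt = 0: 1.15(1 - R*/798) = 0.00335·221, giving R* = 798·(1 - 0.643) = 285.
From dC/dt = 0: 0.0014·285 - 0.345 = 0.00813P*, so P* = 0.0539/0.00813 = 6.63.

R* ≈ 285, C* ≈ 221, P* ≈ 6.63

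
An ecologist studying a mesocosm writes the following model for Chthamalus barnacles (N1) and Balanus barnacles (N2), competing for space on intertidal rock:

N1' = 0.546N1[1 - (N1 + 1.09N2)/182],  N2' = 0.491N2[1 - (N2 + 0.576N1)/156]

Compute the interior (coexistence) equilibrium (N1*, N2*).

Setting both brackets to zero gives the nullclines N1 + 1.09N2 = 182 and 0.576N1 + N2 = 156.
Substituting N2 = 156 - 0.576N1 into the first: N1(1 - 1.09·0.576) = 182 - 1.09·156.
So N1* = 12/0.372 = 32.1, and then N2* = 156 - 0.576·32.1 = 137.

N1* ≈ 32.1, N2* ≈ 137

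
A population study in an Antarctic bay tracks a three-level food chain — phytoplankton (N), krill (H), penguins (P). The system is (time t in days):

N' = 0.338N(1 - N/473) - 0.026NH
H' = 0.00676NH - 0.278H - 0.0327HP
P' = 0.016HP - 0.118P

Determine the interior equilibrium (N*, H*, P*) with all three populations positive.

N* ≈ 205, H* ≈ 7.37, P* ≈ 33.8

From dP/dt = 0: 0.016H* = 0.118, so H* = 7.37.
From dN/dt = 0: 0.338(1 - N*/473) = 0.026·7.37, giving N* = 473·(1 - 0.567) = 205.
From dH/dt = 0: 0.00676·205 - 0.278 = 0.0327P*, so P* = 1.11/0.0327 = 33.8.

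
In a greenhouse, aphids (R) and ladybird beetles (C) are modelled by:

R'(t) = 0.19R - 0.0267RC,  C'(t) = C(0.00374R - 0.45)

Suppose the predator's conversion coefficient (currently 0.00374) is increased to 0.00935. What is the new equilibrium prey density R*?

R* ≈ 48.1

At the interior fixed point, setting dC/dt = 0 with C > 0 fixes R* = (predator death rate)/(RC coefficient) — independent of the other coefficients.
With the change, R* = 0.45/0.00935 = 48.1; it falls from 120.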